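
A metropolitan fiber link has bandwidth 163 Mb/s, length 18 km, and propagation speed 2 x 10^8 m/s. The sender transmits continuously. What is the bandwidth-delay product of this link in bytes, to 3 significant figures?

Propagation delay = 18000 / 200000000 = 9e-05 s.
BDP = R × t_prop = 163000000 × 9e-05 = 14670 bits.
In bytes: 14670/8 = 1830 bytes.

1830 bytes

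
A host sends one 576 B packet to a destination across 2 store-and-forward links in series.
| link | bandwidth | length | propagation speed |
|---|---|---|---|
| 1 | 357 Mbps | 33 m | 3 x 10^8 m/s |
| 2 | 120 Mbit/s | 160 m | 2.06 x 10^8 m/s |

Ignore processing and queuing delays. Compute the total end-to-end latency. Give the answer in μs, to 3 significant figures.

L = 576 × 8 = 4608 bits.
Transmission delays (L/R per hop): 12.9076, 38.4 μs; sum = 51.3076 μs.
Propagation delays (d/s per hop): 0.11, 0.776699 μs; sum = 0.886699 μs.
End-to-end = 52.2 μs.

52.2 μs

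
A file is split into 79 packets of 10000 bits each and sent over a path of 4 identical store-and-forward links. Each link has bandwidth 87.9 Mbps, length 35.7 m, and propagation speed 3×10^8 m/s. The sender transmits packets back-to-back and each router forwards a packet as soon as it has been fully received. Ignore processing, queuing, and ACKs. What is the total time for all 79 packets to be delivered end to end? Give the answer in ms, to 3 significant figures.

9.33 ms

Per-hop transmission t_tx = L/R = 10000/87900000 = 0.113766 ms.
Per-hop propagation t_prop = 35.7/300000000 = 0.000119 ms.
Pipeline fill: first packet needs 4·t_tx to clear all hops; remaining 78 packets each add one t_tx.
Total = (4+79-1)·t_tx + 4·t_prop = 82·0.113766 + 4·0.000119 = 9.33 ms.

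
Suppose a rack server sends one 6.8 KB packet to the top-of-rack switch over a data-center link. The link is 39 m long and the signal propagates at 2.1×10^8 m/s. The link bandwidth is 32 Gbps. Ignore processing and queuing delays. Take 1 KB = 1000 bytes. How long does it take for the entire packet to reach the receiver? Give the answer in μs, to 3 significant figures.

1.89 μs

L = 54400 bits.
Transmission delay = L/R = 54400 / 32000000000 = 1.7 μs.
Propagation delay = d/s = 39 m / 210000000 m/s = 0.185714 μs.
Total = 1.89 μs.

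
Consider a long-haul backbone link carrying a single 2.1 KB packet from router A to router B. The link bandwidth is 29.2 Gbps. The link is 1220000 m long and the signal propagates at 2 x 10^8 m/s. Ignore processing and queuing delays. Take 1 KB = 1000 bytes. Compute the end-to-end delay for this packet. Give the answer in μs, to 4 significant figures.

6101 μs

L = 16800 bits.
Transmission delay = L/R = 16800 / 29200000000 = 0.575342 μs.
Propagation delay = d/s = 1220000 m / 200000000 m/s = 6100 μs.
Total = 6101 μs.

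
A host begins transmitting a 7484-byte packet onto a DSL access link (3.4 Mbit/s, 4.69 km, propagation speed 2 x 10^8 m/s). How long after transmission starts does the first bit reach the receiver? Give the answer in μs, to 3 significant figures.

First bit experiences only propagation delay: d/s = 4690/200000000 = 23.5 μs.

23.5 μs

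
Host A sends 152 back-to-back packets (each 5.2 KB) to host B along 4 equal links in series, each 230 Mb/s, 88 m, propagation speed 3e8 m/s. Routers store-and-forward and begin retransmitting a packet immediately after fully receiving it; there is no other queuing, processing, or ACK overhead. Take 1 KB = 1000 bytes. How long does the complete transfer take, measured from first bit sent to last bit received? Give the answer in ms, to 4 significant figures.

28.04 ms

Per-hop transmission t_tx = L/R = 41600/230000000 = 0.18087 ms.
Per-hop propagation t_prop = 88/300000000 = 0.000293333 ms.
Pipeline fill: first packet needs 4·t_tx to clear all hops; remaining 151 packets each add one t_tx.
Total = (4+152-1)·t_tx + 4·t_prop = 155·0.18087 + 4·0.000293333 = 28.04 ms.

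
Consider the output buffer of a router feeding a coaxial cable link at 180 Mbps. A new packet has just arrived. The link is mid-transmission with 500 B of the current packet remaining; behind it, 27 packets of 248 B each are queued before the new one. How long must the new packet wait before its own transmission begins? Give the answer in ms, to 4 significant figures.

Each queued packet: L/R = 1984/180000000 = 0.0110222 ms.
27 queued → 0.2976 ms.
Plus remaining 4000 bits of current packet: 0.0222222 ms.
Queuing delay = 0.3198 ms.

0.3198 ms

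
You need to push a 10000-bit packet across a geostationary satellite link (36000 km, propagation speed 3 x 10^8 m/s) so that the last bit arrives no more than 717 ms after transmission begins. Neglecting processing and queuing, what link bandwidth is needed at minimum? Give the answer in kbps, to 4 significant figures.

Propagation delay = 36000000 / 300000000 = 120 ms.
Transmission budget = 717 − 120 = 597 ms.
R ≥ L / t_tx = 10000 bits / 0.597 s = 16.75 kbps.

16.75 kbps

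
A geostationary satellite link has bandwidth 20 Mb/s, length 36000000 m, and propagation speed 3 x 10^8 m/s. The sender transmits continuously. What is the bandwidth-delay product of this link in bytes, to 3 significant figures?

300000 bytes

Propagation delay = 36000000 / 300000000 = 0.12 s.
BDP = R × t_prop = 20000000 × 0.12 = 2400000 bits.
In bytes: 2400000/8 = 300000 bytes.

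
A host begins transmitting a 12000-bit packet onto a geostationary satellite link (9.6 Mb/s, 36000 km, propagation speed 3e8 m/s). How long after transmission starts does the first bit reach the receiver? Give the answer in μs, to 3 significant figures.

120000 μs

First bit experiences only propagation delay: d/s = 36000000/300000000 = 120000 μs.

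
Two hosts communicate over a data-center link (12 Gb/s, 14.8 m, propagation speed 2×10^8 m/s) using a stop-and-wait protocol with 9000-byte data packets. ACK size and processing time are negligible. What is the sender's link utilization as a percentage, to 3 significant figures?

t_tx = L/R = 72000/12000000000 = 6e-06 s.
t_prop = 14.8/200000000 = 7.4e-08 s; RTT = 1.48e-07 s.
Cycle = t_tx + RTT = 6.148e-06 s.
Utilization = t_tx / cycle = 6e-06/6.148e-06 = 97.6 %.

97.6 %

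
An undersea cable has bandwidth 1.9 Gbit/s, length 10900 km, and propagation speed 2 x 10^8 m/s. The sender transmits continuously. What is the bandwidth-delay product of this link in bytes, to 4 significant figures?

12940000 bytes

Propagation delay = 10900000 / 200000000 = 0.0545 s.
BDP = R × t_prop = 1900000000 × 0.0545 = 103550000 bits.
In bytes: 103550000/8 = 12940000 bytes.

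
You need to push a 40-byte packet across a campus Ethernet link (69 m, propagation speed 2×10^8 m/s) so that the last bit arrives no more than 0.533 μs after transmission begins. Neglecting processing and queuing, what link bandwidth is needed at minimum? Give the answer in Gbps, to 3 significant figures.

L = 320 bits.
Propagation delay = 69 / 200000000 = 0.345 μs.
Transmission budget = 0.533 − 0.345 = 0.188 μs.
R ≥ L / t_tx = 320 bits / 1.88e-07 s = 1.70 Gbps.

1.70 Gbps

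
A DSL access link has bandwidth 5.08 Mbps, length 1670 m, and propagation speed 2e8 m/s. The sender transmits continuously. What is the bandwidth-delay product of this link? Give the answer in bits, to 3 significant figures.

42.4 bits

Propagation delay = 1670 / 200000000 = 8.35e-06 s.
BDP = R × t_prop = 5080000 × 8.35e-06 = 42.418 bits.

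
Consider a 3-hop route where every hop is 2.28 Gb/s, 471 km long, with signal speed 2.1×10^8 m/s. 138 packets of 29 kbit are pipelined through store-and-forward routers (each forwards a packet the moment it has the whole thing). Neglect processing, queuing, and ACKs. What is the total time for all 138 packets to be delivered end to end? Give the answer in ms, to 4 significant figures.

8.509 ms

Per-hop transmission t_tx = L/R = 29000/2280000000 = 0.0127193 ms.
Per-hop propagation t_prop = 471000/210000000 = 2.24286 ms.
Pipeline fill: first packet needs 3·t_tx to clear all hops; remaining 137 packets each add one t_tx.
Total = (3+138-1)·t_tx + 3·t_prop = 140·0.0127193 + 3·2.24286 = 8.509 ms.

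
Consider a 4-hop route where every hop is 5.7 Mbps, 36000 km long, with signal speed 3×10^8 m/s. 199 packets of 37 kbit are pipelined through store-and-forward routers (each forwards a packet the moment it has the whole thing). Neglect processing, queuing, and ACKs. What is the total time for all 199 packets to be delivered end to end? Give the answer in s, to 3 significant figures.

1.79 s

Per-hop transmission t_tx = L/R = 37000/5700000 = 0.00649123 s.
Per-hop propagation t_prop = 36000000/300000000 = 0.12 s.
Pipeline fill: first packet needs 4·t_tx to clear all hops; remaining 198 packets each add one t_tx.
Total = (4+199-1)·t_tx + 4·t_prop = 202·0.00649123 + 4·0.12 = 1.79 s.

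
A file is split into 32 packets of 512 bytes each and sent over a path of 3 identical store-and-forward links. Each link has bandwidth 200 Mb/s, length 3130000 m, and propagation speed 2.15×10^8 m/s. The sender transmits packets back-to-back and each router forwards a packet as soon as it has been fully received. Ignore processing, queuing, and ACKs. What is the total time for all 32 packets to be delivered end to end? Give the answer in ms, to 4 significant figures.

Per-hop transmission t_tx = L/R = 4096/200000000 = 0.02048 ms.
Per-hop propagation t_prop = 3130000/215000000 = 14.5581 ms.
Pipeline fill: first packet needs 3·t_tx to clear all hops; remaining 31 packets each add one t_tx.
Total = (3+32-1)·t_tx + 3·t_prop = 34·0.02048 + 3·14.5581 = 44.37 ms.

44.37 ms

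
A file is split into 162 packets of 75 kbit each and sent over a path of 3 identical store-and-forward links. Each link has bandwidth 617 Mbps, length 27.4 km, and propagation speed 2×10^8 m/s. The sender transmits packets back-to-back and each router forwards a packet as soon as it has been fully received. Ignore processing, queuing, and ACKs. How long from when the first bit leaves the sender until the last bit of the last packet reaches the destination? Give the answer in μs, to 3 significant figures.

20300 μs

Per-hop transmission t_tx = L/R = 75000/617000000 = 121.556 μs.
Per-hop propagation t_prop = 27400/200000000 = 137 μs.
Pipeline fill: first packet needs 3·t_tx to clear all hops; remaining 161 packets each add one t_tx.
Total = (3+162-1)·t_tx + 3·t_prop = 164·121.556 + 3·137 = 20300 μs.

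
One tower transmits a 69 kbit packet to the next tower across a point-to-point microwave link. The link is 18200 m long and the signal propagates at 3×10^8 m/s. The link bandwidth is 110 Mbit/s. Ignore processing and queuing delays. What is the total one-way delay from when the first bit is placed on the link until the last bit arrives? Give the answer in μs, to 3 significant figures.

L = 69000 bits.
Transmission delay = L/R = 69000 / 110000000 = 627.273 μs.
Propagation delay = d/s = 18200 m / 300000000 m/s = 60.6667 μs.
Total = 688 μs.

688 μs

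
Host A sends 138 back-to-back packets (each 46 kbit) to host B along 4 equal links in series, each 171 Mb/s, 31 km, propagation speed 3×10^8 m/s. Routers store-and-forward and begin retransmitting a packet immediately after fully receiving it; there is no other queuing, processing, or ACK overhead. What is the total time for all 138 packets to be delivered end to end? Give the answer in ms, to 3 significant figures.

38.3 ms

Per-hop transmission t_tx = L/R = 46000/171000000 = 0.269006 ms.
Per-hop propagation t_prop = 31000/300000000 = 0.103333 ms.
Pipeline fill: first packet needs 4·t_tx to clear all hops; remaining 137 packets each add one t_tx.
Total = (4+138-1)·t_tx + 4·t_prop = 141·0.269006 + 4·0.103333 = 38.3 ms.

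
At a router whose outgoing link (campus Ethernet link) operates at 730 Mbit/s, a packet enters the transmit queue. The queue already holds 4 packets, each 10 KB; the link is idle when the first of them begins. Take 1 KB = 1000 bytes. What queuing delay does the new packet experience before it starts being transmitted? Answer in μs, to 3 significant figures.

438 μs

Each queued packet: L/R = 80000/730000000 = 109.589 μs.
4 queued → 438.356 μs.
Queuing delay = 438 μs.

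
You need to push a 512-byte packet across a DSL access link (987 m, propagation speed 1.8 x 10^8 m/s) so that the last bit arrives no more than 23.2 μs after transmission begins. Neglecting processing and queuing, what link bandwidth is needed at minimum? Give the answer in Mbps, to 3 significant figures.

231 Mbps

L = 4096 bits.
Propagation delay = 987 / 180000000 = 5.48333 μs.
Transmission budget = 23.2 − 5.48333 = 17.7167 μs.
R ≥ L / t_tx = 4096 bits / 1.77167e-05 s = 231 Mbps.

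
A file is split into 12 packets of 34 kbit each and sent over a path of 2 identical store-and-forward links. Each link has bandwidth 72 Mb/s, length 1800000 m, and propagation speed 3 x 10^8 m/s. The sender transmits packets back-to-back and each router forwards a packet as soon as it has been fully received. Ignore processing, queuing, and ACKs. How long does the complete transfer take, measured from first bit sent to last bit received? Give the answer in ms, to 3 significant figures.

18.1 ms

Per-hop transmission t_tx = L/R = 34000/72000000 = 0.472222 ms.
Per-hop propagation t_prop = 1800000/300000000 = 6 ms.
Pipeline fill: first packet needs 2·t_tx to clear all hops; remaining 11 packets each add one t_tx.
Total = (2+12-1)·t_tx + 2·t_prop = 13·0.472222 + 2·6 = 18.1 ms.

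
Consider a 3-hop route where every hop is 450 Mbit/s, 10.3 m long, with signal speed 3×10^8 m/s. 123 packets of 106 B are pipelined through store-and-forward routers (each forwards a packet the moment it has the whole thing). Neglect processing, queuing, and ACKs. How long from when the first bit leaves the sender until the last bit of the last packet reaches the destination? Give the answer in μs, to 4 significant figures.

Per-hop transmission t_tx = L/R = 848/450000000 = 1.88444 μs.
Per-hop propagation t_prop = 10.3/300000000 = 0.0343333 μs.
Pipeline fill: first packet needs 3·t_tx to clear all hops; remaining 122 packets each add one t_tx.
Total = (3+123-1)·t_tx + 3·t_prop = 125·1.88444 + 3·0.0343333 = 235.7 μs.

235.7 μs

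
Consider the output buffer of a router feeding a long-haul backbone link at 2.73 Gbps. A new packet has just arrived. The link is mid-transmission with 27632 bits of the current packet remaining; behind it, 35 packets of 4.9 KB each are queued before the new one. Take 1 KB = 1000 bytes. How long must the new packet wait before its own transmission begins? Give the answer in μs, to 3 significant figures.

Each queued packet: L/R = 39200/2730000000 = 14.359 μs.
35 queued → 502.564 μs.
Plus remaining 27632 bits of current packet: 10.1216 μs.
Queuing delay = 513 μs.

513 μs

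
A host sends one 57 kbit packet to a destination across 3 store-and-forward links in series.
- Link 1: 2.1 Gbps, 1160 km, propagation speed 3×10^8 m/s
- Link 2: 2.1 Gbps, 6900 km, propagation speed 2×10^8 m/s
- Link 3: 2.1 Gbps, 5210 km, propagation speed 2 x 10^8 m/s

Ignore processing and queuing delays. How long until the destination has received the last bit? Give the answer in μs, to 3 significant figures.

64500 μs

L = 57000 bits.
Transmission delay per hop = L/R = 57000/2100000000 = 27.1429 μs; 3 hops → 81.4286 μs.
Propagation delays (d/s per hop): 3866.67, 34500, 26050 μs; sum = 64416.7 μs.
End-to-end = 64500 μs.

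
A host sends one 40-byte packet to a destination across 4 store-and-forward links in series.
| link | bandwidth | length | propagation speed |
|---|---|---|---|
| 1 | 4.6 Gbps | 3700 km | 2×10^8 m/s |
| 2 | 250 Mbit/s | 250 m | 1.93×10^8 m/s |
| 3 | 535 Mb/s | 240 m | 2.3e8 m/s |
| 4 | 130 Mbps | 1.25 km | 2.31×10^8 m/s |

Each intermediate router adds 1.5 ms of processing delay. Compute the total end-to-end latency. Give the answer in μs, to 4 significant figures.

L = 40 × 8 = 320 bits.
Transmission delays (L/R per hop): 0.0695652, 1.28, 0.598131, 2.46154 μs; sum = 4.40923 μs.
Propagation delays (d/s per hop): 18500, 1.29534, 1.04348, 5.41126 μs; sum = 18507.8 μs.
Processing at 3 router(s): 3 × 1.5 ms = 4500 μs.
End-to-end = 23010 μs.

23010 μs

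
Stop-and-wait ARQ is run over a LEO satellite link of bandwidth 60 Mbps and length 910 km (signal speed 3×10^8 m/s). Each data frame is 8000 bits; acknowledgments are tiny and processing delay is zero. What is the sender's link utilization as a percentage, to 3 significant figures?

t_tx = L/R = 8000/60000000 = 0.000133333 s.
t_prop = 910000/300000000 = 0.00303333 s; RTT = 0.00606667 s.
Cycle = t_tx + RTT = 0.0062 s.
Utilization = t_tx / cycle = 0.000133333/0.0062 = 2.15 %.

2.15 %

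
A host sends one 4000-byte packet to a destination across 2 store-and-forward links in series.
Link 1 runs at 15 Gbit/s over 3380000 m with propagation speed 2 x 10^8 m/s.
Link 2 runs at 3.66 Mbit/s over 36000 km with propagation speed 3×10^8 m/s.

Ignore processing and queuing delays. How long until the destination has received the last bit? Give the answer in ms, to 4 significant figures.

145.6 ms

L = 4000 × 8 = 32000 bits.
Transmission delays (L/R per hop): 0.00213333, 8.74317 ms; sum = 8.7453 ms.
Propagation delays (d/s per hop): 16.9, 120 ms; sum = 136.9 ms.
End-to-end = 145.6 ms.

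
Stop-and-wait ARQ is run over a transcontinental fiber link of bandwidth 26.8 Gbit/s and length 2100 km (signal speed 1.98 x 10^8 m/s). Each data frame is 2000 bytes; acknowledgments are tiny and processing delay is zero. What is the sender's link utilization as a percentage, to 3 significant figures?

0.00281 %

t_tx = L/R = 16000/26800000000 = 5.97015e-07 s.
t_prop = 2100000/198000000 = 0.0106061 s; RTT = 0.0212121 s.
Cycle = t_tx + RTT = 0.0212127 s.
Utilization = t_tx / cycle = 5.97015e-07/0.0212127 = 0.00281 %.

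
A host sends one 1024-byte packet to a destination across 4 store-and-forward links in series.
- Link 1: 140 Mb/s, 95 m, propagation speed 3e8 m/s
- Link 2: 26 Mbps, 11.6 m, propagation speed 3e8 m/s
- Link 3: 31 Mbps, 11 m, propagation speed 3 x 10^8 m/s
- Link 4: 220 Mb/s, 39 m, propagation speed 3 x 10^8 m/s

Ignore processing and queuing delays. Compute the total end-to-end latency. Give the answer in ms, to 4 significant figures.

L = 1024 × 8 = 8192 bits.
Transmission delays (L/R per hop): 0.0585143, 0.315077, 0.264258, 0.0372364 ms; sum = 0.675086 ms.
Propagation delays (d/s per hop): 0.000316667, 3.86667e-05, 3.66667e-05, 0.00013 ms; sum = 0.000522 ms.
End-to-end = 0.6756 ms.

0.6756 ms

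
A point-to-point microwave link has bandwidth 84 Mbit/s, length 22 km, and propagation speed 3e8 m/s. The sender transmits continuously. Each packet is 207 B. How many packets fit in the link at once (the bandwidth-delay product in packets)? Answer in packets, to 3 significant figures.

3.72 packets

Propagation delay = 22000 / 300000000 = 7.33333e-05 s.
BDP = R × t_prop = 84000000 × 7.33333e-05 = 6160 bits.
In packets of 1656 bits: 3.72 packets.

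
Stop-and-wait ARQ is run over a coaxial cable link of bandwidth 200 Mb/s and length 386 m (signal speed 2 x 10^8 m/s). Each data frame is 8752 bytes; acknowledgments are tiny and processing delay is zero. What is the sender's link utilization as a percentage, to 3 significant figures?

98.9 %

t_tx = L/R = 70016/200000000 = 0.00035008 s.
t_prop = 386/200000000 = 1.93e-06 s; RTT = 3.86e-06 s.
Cycle = t_tx + RTT = 0.00035394 s.
Utilization = t_tx / cycle = 0.00035008/0.00035394 = 98.9 %.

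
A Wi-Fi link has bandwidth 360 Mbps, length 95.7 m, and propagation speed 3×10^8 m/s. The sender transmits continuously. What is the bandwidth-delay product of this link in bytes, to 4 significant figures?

14.36 bytes

Propagation delay = 95.7 / 300000000 = 3.19e-07 s.
BDP = R × t_prop = 360000000 × 3.19e-07 = 114.84 bits.
In bytes: 114.84/8 = 14.36 bytes.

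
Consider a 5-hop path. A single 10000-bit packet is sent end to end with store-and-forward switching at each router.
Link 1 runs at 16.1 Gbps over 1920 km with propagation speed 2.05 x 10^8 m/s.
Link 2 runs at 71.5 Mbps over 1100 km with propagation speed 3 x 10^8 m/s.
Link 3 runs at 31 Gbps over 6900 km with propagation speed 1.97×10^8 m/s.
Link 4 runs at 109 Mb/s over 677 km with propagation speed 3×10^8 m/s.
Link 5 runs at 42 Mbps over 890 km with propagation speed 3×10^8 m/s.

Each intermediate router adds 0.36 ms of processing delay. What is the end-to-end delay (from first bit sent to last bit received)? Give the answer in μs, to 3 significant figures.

Transmission delays (L/R per hop): 0.621118, 139.86, 0.322581, 91.7431, 238.095 μs; sum = 470.642 μs.
Propagation delays (d/s per hop): 9365.85, 3666.67, 35025.4, 2256.67, 2966.67 μs; sum = 53281.2 μs.
Processing at 4 router(s): 4 × 0.36 ms = 1440 μs.
End-to-end = 55200 μs.

55200 μs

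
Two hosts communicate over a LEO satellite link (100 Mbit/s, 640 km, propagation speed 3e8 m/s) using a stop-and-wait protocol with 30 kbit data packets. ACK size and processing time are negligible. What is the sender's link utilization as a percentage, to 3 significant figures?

t_tx = L/R = 30000/100000000 = 0.0003 s.
t_prop = 640000/300000000 = 0.00213333 s; RTT = 0.00426667 s.
Cycle = t_tx + RTT = 0.00456667 s.
Utilization = t_tx / cycle = 0.0003/0.00456667 = 6.57 %.

6.57 %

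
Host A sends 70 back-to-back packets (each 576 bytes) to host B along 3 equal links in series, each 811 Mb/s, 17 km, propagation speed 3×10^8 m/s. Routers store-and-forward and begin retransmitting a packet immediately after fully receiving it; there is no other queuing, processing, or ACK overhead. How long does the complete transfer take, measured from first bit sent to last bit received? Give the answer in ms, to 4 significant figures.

0.5791 ms

Per-hop transmission t_tx = L/R = 4608/811000000 = 0.00568187 ms.
Per-hop propagation t_prop = 17000/300000000 = 0.0566667 ms.
Pipeline fill: first packet needs 3·t_tx to clear all hops; remaining 69 packets each add one t_tx.
Total = (3+70-1)·t_tx + 3·t_prop = 72·0.00568187 + 3·0.0566667 = 0.5791 ms.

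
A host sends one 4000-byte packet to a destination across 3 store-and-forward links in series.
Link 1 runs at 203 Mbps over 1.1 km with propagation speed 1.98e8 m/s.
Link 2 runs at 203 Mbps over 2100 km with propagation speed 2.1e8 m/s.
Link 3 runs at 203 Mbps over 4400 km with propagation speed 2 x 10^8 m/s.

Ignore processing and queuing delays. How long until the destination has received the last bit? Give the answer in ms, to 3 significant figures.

L = 4000 × 8 = 32000 bits.
Transmission delay per hop = L/R = 32000/203000000 = 0.157635 ms; 3 hops → 0.472906 ms.
Propagation delays (d/s per hop): 0.00555556, 10, 22 ms; sum = 32.0056 ms.
End-to-end = 32.5 ms.

32.5 ms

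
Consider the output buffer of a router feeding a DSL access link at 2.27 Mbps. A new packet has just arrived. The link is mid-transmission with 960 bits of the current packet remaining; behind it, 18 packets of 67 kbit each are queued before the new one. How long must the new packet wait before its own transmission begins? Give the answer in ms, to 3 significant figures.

Each queued packet: L/R = 67000/2270000 = 29.5154 ms.
18 queued → 531.278 ms.
Plus remaining 960 bits of current packet: 0.422907 ms.
Queuing delay = 532 ms.

532 ms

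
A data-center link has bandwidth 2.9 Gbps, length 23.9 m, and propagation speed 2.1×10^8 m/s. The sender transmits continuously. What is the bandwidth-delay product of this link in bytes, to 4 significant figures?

Propagation delay = 23.9 / 210000000 = 1.1381e-07 s.
BDP = R × t_prop = 2900000000 × 1.1381e-07 = 330.048 bits.
In bytes: 330.048/8 = 41.26 bytes.

41.26 bytes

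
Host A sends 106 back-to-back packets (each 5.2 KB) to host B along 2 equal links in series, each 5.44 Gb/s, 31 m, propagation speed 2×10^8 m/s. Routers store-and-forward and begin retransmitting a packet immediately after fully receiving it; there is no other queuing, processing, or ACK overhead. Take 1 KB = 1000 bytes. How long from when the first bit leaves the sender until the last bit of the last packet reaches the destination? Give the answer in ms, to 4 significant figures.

Per-hop transmission t_tx = L/R = 41600/5440000000 = 0.00764706 ms.
Per-hop propagation t_prop = 31/200000000 = 0.000155 ms.
Pipeline fill: first packet needs 2·t_tx to clear all hops; remaining 105 packets each add one t_tx.
Total = (2+106-1)·t_tx + 2·t_prop = 107·0.00764706 + 2·0.000155 = 0.8185 ms.

0.8185 ms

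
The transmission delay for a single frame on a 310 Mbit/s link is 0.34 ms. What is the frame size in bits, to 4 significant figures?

L = R × t_tx = 310000000 b/s × 0.00034 s = 105400 bits.

105400 bits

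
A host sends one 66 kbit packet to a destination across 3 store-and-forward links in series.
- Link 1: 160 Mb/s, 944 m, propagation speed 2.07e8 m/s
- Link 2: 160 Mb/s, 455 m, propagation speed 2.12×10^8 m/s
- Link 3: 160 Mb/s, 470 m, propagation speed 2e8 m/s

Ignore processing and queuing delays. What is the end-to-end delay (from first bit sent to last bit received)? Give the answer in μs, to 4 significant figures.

L = 66000 bits.
Transmission delay per hop = L/R = 66000/160000000 = 412.5 μs; 3 hops → 1237.5 μs.
Propagation delays (d/s per hop): 4.56039, 2.14623, 2.35 μs; sum = 9.05661 μs.
End-to-end = 1247 μs.

1247 μs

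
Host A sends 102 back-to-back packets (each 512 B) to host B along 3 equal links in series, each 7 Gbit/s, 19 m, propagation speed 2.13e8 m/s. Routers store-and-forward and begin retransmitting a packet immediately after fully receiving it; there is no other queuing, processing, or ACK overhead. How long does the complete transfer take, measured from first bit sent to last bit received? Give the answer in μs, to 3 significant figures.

Per-hop transmission t_tx = L/R = 4096/7000000000 = 0.585143 μs.
Per-hop propagation t_prop = 19/213000000 = 0.0892019 μs.
Pipeline fill: first packet needs 3·t_tx to clear all hops; remaining 101 packets each add one t_tx.
Total = (3+102-1)·t_tx + 3·t_prop = 104·0.585143 + 3·0.0892019 = 61.1 μs.

61.1 μs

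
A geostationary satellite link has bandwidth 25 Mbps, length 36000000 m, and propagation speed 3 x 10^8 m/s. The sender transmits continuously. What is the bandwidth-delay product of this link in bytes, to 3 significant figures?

Propagation delay = 36000000 / 300000000 = 0.12 s.
BDP = R × t_prop = 25000000 × 0.12 = 3000000 bits.
In bytes: 3000000/8 = 375000 bytes.

375000 bytes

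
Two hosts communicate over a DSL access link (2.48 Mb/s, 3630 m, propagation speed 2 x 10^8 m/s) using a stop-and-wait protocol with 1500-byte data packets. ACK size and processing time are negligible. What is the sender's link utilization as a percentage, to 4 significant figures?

99.26 %

t_tx = L/R = 12000/2480000 = 0.00483871 s.
t_prop = 3630/200000000 = 1.815e-05 s; RTT = 3.63e-05 s.
Cycle = t_tx + RTT = 0.00487501 s.
Utilization = t_tx / cycle = 0.00483871/0.00487501 = 99.26 %.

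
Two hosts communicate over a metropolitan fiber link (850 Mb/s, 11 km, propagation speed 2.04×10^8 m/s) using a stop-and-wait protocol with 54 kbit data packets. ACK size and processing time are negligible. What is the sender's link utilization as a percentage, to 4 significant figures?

37.07 %

t_tx = L/R = 54000/850000000 = 6.35294e-05 s.
t_prop = 11000/204000000 = 5.39216e-05 s; RTT = 0.000107843 s.
Cycle = t_tx + RTT = 0.000171373 s.
Utilization = t_tx / cycle = 6.35294e-05/0.000171373 = 37.07 %.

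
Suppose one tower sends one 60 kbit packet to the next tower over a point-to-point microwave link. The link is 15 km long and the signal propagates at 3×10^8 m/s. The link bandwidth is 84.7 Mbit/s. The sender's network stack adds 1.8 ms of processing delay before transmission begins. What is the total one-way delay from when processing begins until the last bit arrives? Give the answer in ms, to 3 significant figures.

L = 60000 bits.
Transmission delay = L/R = 60000 / 84700000 = 0.708383 ms.
Propagation delay = d/s = 15000 m / 300000000 m/s = 0.05 ms.
Plus processing delay 1.8 ms = 1.8 ms.
Total = 2.56 ms.

2.56 ms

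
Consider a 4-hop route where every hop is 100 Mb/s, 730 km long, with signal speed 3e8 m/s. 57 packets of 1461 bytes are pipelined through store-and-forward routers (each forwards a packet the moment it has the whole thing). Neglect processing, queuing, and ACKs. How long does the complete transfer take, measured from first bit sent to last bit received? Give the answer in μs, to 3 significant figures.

16700 μs

Per-hop transmission t_tx = L/R = 11688/100000000 = 116.88 μs.
Per-hop propagation t_prop = 730000/300000000 = 2433.33 μs.
Pipeline fill: first packet needs 4·t_tx to clear all hops; remaining 56 packets each add one t_tx.
Total = (4+57-1)·t_tx + 4·t_prop = 60·116.88 + 4·2433.33 = 16700 μs.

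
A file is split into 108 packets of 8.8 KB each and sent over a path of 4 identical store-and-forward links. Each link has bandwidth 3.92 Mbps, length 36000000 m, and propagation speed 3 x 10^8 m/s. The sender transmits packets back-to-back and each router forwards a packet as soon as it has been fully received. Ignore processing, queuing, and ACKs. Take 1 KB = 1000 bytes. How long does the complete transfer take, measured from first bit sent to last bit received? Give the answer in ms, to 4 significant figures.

Per-hop transmission t_tx = L/R = 70400/3920000 = 17.9592 ms.
Per-hop propagation t_prop = 36000000/300000000 = 120 ms.
Pipeline fill: first packet needs 4·t_tx to clear all hops; remaining 107 packets each add one t_tx.
Total = (4+108-1)·t_tx + 4·t_prop = 111·17.9592 + 4·120 = 2473 ms.

2473 ms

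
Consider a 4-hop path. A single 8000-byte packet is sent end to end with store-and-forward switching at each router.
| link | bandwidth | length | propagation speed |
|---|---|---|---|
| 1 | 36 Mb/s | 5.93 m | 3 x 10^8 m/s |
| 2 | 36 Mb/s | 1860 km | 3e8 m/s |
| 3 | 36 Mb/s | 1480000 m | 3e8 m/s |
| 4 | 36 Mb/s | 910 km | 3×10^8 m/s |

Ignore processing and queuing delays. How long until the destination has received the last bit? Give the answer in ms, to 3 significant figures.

L = 8000 × 8 = 64000 bits.
Transmission delay per hop = L/R = 64000/36000000 = 1.77778 ms; 4 hops → 7.11111 ms.
Propagation delays (d/s per hop): 1.97667e-05, 6.2, 4.93333, 3.03333 ms; sum = 14.1667 ms.
End-to-end = 21.3 ms.

21.3 ms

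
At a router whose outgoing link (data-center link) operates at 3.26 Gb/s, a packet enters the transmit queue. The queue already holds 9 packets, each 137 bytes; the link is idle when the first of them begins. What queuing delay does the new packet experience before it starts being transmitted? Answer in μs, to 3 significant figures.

3.03 μs

Each queued packet: L/R = 1096/3260000000 = 0.336196 μs.
9 queued → 3.02577 μs.
Queuing delay = 3.03 μs.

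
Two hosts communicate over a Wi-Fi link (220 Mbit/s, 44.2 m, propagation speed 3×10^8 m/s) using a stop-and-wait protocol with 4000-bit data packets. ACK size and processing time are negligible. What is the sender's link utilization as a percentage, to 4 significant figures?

t_tx = L/R = 4000/220000000 = 1.81818e-05 s.
t_prop = 44.2/300000000 = 1.47333e-07 s; RTT = 2.94667e-07 s.
Cycle = t_tx + RTT = 1.84765e-05 s.
Utilization = t_tx / cycle = 1.81818e-05/1.84765e-05 = 98.41 %.

98.41 %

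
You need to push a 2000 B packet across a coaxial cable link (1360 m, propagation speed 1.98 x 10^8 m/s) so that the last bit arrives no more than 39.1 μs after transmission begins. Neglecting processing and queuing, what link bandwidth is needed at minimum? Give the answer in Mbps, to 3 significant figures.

L = 16000 bits.
Propagation delay = 1360 / 198000000 = 6.86869 μs.
Transmission budget = 39.1 − 6.86869 = 32.2313 μs.
R ≥ L / t_tx = 16000 bits / 3.22313e-05 s = 496 Mbps.

496 Mbps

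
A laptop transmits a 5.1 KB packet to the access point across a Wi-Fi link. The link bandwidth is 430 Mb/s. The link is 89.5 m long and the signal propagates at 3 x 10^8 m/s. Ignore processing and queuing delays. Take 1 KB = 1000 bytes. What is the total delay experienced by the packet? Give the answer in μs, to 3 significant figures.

95.2 μs

L = 40800 bits.
Transmission delay = L/R = 40800 / 430000000 = 94.8837 μs.
Propagation delay = d/s = 89.5 m / 300000000 m/s = 0.298333 μs.
Total = 95.2 μs.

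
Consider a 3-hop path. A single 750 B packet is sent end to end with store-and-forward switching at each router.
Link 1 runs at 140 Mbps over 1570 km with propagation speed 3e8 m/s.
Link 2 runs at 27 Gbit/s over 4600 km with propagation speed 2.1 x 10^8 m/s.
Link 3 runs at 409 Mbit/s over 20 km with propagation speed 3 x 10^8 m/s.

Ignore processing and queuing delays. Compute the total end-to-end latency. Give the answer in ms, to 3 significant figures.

27.3 ms

L = 750 × 8 = 6000 bits.
Transmission delays (L/R per hop): 0.0428571, 0.000222222, 0.0146699 ms; sum = 0.0577493 ms.
Propagation delays (d/s per hop): 5.23333, 21.9048, 0.0666667 ms; sum = 27.2048 ms.
End-to-end = 27.3 ms.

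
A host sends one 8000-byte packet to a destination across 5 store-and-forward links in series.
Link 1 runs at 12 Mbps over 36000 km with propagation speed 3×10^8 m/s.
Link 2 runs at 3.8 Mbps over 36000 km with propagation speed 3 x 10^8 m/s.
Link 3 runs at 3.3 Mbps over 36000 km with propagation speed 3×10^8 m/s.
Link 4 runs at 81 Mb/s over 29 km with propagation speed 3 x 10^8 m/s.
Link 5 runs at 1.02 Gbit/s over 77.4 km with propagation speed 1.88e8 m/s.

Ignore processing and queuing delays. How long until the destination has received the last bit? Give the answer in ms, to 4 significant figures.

L = 8000 × 8 = 64000 bits.
Transmission delays (L/R per hop): 5.33333, 16.8421, 19.3939, 0.790123, 0.0627451 ms; sum = 42.4222 ms.
Propagation delays (d/s per hop): 120, 120, 120, 0.0966667, 0.411702 ms; sum = 360.508 ms.
End-to-end = 402.9 ms.

402.9 ms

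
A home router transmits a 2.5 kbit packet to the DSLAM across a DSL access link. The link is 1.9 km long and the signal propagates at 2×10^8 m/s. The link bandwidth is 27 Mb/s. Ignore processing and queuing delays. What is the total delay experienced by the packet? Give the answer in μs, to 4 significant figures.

L = 2500 bits.
Transmission delay = L/R = 2500 / 27000000 = 92.5926 μs.
Propagation delay = d/s = 1900 m / 200000000 m/s = 9.5 μs.
Total = 102.1 μs.

102.1 μs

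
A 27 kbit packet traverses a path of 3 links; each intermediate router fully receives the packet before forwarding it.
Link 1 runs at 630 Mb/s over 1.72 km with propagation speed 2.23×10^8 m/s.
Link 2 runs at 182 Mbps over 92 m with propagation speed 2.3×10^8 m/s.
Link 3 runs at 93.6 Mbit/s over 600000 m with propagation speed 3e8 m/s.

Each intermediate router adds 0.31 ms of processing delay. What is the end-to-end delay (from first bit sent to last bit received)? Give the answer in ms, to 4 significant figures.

L = 27000 bits.
Transmission delays (L/R per hop): 0.0428571, 0.148352, 0.288462 ms; sum = 0.47967 ms.
Propagation delays (d/s per hop): 0.007713, 0.0004, 2 ms; sum = 2.00811 ms.
Processing at 2 router(s): 2 × 0.31 ms = 0.62 ms.
End-to-end = 3.108 ms.

3.108 ms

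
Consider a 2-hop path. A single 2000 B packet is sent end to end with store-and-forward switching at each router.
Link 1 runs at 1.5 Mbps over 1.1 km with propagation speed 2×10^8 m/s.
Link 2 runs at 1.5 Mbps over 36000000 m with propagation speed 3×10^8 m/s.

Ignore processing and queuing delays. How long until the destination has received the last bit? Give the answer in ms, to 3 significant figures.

L = 2000 × 8 = 16000 bits.
Transmission delay per hop = L/R = 16000/1500000 = 10.6667 ms; 2 hops → 21.3333 ms.
Propagation delays (d/s per hop): 0.0055, 120 ms; sum = 120.006 ms.
End-to-end = 141 ms.

141 ms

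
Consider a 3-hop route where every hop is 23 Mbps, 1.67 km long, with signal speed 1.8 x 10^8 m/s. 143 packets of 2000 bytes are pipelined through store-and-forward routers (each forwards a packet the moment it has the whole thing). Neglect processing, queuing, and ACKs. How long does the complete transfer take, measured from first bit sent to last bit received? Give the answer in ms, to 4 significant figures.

Per-hop transmission t_tx = L/R = 16000/23000000 = 0.695652 ms.
Per-hop propagation t_prop = 1670/180000000 = 0.00927778 ms.
Pipeline fill: first packet needs 3·t_tx to clear all hops; remaining 142 packets each add one t_tx.
Total = (3+143-1)·t_tx + 3·t_prop = 145·0.695652 + 3·0.00927778 = 100.9 ms.

100.9 ms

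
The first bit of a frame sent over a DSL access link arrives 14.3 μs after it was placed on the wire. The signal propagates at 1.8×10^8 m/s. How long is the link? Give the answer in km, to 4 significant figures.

d = s × t_prop = 180000000 × 1.43e-05 = 2.574 km.

2.574 km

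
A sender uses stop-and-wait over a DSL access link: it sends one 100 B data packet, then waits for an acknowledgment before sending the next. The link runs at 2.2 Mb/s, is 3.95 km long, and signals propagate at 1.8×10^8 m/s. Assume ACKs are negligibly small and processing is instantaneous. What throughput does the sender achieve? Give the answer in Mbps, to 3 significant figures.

1.96 Mbps

t_tx = L/R = 800/2200000 = 0.000363636 s.
t_prop = 3950/180000000 = 2.19444e-05 s; RTT = 4.38889e-05 s.
Cycle = t_tx + RTT = 0.000407525 s.
Throughput = L / cycle = 800 / 0.000407525 = 1.96 Mbps.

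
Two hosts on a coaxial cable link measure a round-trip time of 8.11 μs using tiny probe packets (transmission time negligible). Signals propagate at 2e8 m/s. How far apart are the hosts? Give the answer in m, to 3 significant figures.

One-way propagation = RTT/2 = 4.055 μs.
d = s × t = 200000000 × 4.055e-06 = 811 m.

811 m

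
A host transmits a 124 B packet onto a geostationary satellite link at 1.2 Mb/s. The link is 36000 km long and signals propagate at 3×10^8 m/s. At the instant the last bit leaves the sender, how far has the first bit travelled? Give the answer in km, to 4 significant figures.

t_tx = L/R = 992/1200000 = 0.000826667 s.
Distance = s × t_tx = 300000000 × 0.000826667 = 248.0 km.

248.0 km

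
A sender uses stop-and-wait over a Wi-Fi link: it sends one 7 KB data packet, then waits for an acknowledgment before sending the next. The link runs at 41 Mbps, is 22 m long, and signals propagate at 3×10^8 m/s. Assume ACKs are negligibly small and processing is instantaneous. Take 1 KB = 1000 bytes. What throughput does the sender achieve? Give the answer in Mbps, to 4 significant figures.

41.00 Mbps

t_tx = L/R = 56000/41000000 = 0.00136585 s.
t_prop = 22/300000000 = 7.33333e-08 s; RTT = 1.46667e-07 s.
Cycle = t_tx + RTT = 0.001366 s.
Throughput = L / cycle = 56000 / 0.001366 = 41.00 Mbps.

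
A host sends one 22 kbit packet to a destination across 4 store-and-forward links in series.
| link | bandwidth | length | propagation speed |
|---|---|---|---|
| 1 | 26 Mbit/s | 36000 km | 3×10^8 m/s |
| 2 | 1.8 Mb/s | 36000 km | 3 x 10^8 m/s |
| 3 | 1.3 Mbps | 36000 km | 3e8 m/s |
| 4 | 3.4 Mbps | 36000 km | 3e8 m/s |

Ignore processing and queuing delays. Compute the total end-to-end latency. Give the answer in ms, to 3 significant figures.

516 ms

L = 22000 bits.
Transmission delays (L/R per hop): 0.846154, 12.2222, 16.9231, 6.47059 ms; sum = 36.462 ms.
Propagation delays (d/s per hop): 120, 120, 120, 120 ms; sum = 480 ms.
End-to-end = 516 ms.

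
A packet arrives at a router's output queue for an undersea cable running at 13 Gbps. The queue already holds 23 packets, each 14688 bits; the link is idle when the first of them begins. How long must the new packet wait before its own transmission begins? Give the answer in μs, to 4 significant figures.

25.99 μs

Each queued packet: L/R = 14688/13000000000 = 1.12985 μs.
23 queued → 25.9865 μs.
Queuing delay = 25.99 μs.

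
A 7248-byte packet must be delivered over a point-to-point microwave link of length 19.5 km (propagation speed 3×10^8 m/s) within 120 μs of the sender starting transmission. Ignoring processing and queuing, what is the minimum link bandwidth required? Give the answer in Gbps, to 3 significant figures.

L = 57984 bits.
Propagation delay = 19500 / 300000000 = 65 μs.
Transmission budget = 120 − 65 = 55 μs.
R ≥ L / t_tx = 57984 bits / 5.5e-05 s = 1.05 Gbps.

1.05 Gbps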